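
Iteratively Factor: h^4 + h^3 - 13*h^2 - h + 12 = (h + 1)*(h^3 - 13*h + 12) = (h - 1)*(h + 1)*(h^2 + h - 12) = (h - 1)*(h + 1)*(h + 4)*(h - 3)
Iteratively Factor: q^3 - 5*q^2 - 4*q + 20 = (q - 5)*(q^2 - 4) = (q - 5)*(q + 2)*(q - 2)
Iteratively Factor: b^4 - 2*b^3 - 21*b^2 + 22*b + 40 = (b + 4)*(b^3 - 6*b^2 + 3*b + 10) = (b - 2)*(b + 4)*(b^2 - 4*b - 5) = (b - 5)*(b - 2)*(b + 4)*(b + 1)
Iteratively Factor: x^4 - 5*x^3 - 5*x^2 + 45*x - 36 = (x + 3)*(x^3 - 8*x^2 + 19*x - 12) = (x - 4)*(x + 3)*(x^2 - 4*x + 3) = (x - 4)*(x - 3)*(x + 3)*(x - 1)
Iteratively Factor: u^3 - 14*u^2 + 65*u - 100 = (u - 5)*(u^2 - 9*u + 20) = (u - 5)*(u - 4)*(u - 5)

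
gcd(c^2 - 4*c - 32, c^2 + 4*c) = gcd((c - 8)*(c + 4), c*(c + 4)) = c + 4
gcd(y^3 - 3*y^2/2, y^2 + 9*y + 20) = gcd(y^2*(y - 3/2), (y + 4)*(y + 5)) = 1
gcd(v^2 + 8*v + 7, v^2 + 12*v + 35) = v + 7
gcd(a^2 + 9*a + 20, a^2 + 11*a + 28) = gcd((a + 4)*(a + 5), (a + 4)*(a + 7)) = a + 4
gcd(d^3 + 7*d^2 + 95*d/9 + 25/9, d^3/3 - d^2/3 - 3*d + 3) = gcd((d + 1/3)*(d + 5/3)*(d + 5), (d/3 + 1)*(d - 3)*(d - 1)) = 1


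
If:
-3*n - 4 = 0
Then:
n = -4/3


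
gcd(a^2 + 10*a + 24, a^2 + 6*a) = a + 6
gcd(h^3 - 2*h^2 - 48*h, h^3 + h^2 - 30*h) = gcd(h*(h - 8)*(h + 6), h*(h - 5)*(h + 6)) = h^2 + 6*h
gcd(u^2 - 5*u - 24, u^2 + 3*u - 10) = 1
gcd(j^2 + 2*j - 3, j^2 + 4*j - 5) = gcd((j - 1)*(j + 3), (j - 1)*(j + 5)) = j - 1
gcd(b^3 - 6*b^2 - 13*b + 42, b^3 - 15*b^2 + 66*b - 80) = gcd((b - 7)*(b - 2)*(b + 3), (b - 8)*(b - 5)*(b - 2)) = b - 2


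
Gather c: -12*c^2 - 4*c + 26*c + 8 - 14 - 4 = -12*c^2 + 22*c - 10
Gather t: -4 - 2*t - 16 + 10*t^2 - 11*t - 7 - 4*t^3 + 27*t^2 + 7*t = -4*t^3 + 37*t^2 - 6*t - 27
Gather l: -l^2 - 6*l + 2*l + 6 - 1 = -l^2 - 4*l + 5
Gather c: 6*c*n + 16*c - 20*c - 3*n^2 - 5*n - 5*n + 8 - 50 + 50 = c*(6*n - 4) - 3*n^2 - 10*n + 8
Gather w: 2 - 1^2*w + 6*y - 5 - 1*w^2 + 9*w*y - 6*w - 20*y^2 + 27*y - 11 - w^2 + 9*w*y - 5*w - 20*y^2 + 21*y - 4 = -2*w^2 + w*(18*y - 12) - 40*y^2 + 54*y - 18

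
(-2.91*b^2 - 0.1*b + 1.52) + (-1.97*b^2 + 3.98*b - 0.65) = -4.88*b^2 + 3.88*b + 0.87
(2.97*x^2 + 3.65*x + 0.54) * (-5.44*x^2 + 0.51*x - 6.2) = -16.1568*x^4 - 18.3413*x^3 - 19.4901*x^2 - 22.3546*x - 3.348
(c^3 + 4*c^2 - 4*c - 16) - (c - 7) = c^3 + 4*c^2 - 5*c - 9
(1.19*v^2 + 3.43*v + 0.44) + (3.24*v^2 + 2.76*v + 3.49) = 4.43*v^2 + 6.19*v + 3.93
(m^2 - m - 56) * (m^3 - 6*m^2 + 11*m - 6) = m^5 - 7*m^4 - 39*m^3 + 319*m^2 - 610*m + 336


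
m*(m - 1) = m^2 - m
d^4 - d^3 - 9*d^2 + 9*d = d*(d - 3)*(d - 1)*(d + 3)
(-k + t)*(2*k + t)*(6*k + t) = -12*k^3 + 4*k^2*t + 7*k*t^2 + t^3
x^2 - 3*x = x*(x - 3)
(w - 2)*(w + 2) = w^2 - 4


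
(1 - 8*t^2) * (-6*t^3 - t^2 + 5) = 48*t^5 + 8*t^4 - 6*t^3 - 41*t^2 + 5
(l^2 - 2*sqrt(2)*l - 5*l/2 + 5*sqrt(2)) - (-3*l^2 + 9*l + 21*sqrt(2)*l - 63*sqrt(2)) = 4*l^2 - 23*sqrt(2)*l - 23*l/2 + 68*sqrt(2)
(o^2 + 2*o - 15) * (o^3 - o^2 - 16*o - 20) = o^5 + o^4 - 33*o^3 - 37*o^2 + 200*o + 300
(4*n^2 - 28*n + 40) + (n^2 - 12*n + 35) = 5*n^2 - 40*n + 75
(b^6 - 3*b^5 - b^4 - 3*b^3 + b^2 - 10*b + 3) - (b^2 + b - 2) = b^6 - 3*b^5 - b^4 - 3*b^3 - 11*b + 5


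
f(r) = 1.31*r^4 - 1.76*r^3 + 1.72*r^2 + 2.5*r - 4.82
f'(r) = 5.24*r^3 - 5.28*r^2 + 3.44*r + 2.5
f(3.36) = 123.20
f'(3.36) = 153.22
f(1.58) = 4.65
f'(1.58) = 15.42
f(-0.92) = -3.36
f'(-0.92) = -9.21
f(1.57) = 4.49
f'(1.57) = 15.16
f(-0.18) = -5.20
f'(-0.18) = 1.68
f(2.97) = 73.60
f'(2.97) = 103.42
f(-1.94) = 28.21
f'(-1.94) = -62.30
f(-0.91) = -3.45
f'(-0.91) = -8.95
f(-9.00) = 9989.95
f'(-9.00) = -4276.10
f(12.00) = 24395.74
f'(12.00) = 8338.18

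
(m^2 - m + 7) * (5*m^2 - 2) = 5*m^4 - 5*m^3 + 33*m^2 + 2*m - 14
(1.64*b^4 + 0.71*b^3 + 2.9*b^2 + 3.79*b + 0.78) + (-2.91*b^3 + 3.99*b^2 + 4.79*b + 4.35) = 1.64*b^4 - 2.2*b^3 + 6.89*b^2 + 8.58*b + 5.13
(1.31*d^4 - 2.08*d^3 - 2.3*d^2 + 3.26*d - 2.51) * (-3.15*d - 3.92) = -4.1265*d^5 + 1.4168*d^4 + 15.3986*d^3 - 1.253*d^2 - 4.8727*d + 9.8392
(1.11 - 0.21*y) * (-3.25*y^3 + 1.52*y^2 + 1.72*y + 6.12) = 0.6825*y^4 - 3.9267*y^3 + 1.326*y^2 + 0.624*y + 6.7932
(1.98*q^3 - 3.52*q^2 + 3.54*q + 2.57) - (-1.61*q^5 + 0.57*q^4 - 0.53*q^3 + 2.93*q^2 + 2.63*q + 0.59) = 1.61*q^5 - 0.57*q^4 + 2.51*q^3 - 6.45*q^2 + 0.91*q + 1.98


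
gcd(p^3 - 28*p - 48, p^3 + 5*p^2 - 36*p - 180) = p - 6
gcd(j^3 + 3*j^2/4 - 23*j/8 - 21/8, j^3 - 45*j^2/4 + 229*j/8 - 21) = j - 7/4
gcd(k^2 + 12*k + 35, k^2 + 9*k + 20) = k + 5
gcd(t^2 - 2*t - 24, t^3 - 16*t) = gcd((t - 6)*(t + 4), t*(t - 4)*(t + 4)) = t + 4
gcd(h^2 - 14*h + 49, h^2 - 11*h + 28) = h - 7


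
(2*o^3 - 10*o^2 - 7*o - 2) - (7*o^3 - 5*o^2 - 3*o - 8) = -5*o^3 - 5*o^2 - 4*o + 6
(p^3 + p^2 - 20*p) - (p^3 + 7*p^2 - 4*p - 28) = -6*p^2 - 16*p + 28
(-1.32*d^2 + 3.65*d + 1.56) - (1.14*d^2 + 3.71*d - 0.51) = -2.46*d^2 - 0.0600000000000001*d + 2.07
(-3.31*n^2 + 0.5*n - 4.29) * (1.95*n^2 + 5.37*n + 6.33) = -6.4545*n^4 - 16.7997*n^3 - 26.6328*n^2 - 19.8723*n - 27.1557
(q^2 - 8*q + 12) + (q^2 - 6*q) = 2*q^2 - 14*q + 12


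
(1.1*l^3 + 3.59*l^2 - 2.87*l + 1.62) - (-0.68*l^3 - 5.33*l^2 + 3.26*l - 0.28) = 1.78*l^3 + 8.92*l^2 - 6.13*l + 1.9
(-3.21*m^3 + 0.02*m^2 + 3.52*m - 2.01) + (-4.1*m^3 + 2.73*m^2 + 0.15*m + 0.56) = -7.31*m^3 + 2.75*m^2 + 3.67*m - 1.45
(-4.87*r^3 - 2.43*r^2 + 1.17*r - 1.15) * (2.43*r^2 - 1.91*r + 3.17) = -11.8341*r^5 + 3.3968*r^4 - 7.9535*r^3 - 12.7323*r^2 + 5.9054*r - 3.6455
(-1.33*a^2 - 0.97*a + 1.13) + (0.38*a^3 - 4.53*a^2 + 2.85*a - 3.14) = 0.38*a^3 - 5.86*a^2 + 1.88*a - 2.01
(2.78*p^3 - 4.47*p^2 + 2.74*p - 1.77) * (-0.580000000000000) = -1.6124*p^3 + 2.5926*p^2 - 1.5892*p + 1.0266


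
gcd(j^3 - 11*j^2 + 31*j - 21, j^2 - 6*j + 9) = j - 3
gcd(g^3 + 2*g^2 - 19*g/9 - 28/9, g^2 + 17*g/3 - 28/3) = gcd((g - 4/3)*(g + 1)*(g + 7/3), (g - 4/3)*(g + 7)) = g - 4/3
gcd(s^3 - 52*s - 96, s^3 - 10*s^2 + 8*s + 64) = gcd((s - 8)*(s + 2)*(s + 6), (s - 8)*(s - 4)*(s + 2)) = s^2 - 6*s - 16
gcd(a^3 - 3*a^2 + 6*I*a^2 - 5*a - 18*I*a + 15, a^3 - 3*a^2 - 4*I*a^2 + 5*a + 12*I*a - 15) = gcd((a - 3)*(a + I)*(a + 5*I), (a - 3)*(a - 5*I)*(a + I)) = a^2 + a*(-3 + I) - 3*I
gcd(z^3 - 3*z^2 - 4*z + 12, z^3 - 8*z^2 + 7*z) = 1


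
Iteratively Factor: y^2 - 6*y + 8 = (y - 4)*(y - 2)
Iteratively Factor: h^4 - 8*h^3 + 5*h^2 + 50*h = (h - 5)*(h^3 - 3*h^2 - 10*h) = (h - 5)^2*(h^2 + 2*h) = h*(h - 5)^2*(h + 2)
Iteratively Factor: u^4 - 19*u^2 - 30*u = (u + 3)*(u^3 - 3*u^2 - 10*u) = (u + 2)*(u + 3)*(u^2 - 5*u) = (u - 5)*(u + 2)*(u + 3)*(u)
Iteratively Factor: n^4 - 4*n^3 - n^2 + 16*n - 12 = (n - 1)*(n^3 - 3*n^2 - 4*n + 12) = (n - 2)*(n - 1)*(n^2 - n - 6) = (n - 3)*(n - 2)*(n - 1)*(n + 2)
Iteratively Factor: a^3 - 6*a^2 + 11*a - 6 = (a - 3)*(a^2 - 3*a + 2) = (a - 3)*(a - 2)*(a - 1)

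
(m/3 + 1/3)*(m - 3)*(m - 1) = m^3/3 - m^2 - m/3 + 1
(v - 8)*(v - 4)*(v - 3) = v^3 - 15*v^2 + 68*v - 96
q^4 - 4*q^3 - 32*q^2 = q^2*(q - 8)*(q + 4)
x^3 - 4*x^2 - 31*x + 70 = (x - 7)*(x - 2)*(x + 5)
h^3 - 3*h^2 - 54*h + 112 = (h - 8)*(h - 2)*(h + 7)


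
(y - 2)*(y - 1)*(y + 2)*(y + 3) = y^4 + 2*y^3 - 7*y^2 - 8*y + 12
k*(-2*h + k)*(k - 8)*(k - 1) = -2*h*k^3 + 18*h*k^2 - 16*h*k + k^4 - 9*k^3 + 8*k^2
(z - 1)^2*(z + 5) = z^3 + 3*z^2 - 9*z + 5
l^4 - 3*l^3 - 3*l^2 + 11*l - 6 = (l - 3)*(l - 1)^2*(l + 2)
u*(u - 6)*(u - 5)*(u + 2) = u^4 - 9*u^3 + 8*u^2 + 60*u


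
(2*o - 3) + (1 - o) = o - 2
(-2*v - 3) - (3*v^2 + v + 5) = -3*v^2 - 3*v - 8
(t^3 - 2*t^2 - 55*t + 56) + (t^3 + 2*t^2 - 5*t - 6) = 2*t^3 - 60*t + 50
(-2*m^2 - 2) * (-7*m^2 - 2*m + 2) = 14*m^4 + 4*m^3 + 10*m^2 + 4*m - 4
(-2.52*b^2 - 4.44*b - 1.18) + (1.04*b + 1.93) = -2.52*b^2 - 3.4*b + 0.75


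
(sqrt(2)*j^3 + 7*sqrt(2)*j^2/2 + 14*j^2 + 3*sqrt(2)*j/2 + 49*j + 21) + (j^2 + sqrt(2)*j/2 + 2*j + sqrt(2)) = sqrt(2)*j^3 + 7*sqrt(2)*j^2/2 + 15*j^2 + 2*sqrt(2)*j + 51*j + sqrt(2) + 21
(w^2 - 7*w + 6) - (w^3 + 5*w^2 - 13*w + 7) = -w^3 - 4*w^2 + 6*w - 1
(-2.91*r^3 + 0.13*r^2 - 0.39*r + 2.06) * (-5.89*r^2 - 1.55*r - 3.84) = 17.1399*r^5 + 3.7448*r^4 + 13.27*r^3 - 12.0281*r^2 - 1.6954*r - 7.9104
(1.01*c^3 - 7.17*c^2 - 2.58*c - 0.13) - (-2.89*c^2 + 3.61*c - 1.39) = 1.01*c^3 - 4.28*c^2 - 6.19*c + 1.26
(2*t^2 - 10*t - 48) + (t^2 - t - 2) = 3*t^2 - 11*t - 50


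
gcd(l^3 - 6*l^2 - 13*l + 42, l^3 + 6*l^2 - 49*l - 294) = l - 7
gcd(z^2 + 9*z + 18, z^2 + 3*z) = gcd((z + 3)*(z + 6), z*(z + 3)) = z + 3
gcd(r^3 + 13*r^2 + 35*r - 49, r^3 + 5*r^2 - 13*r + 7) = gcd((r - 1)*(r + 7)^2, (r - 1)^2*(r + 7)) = r^2 + 6*r - 7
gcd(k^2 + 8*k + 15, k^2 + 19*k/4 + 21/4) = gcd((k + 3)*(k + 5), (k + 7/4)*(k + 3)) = k + 3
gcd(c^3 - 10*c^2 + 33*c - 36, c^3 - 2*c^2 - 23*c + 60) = c^2 - 7*c + 12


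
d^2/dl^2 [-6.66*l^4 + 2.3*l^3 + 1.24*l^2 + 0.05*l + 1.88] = -79.92*l^2 + 13.8*l + 2.48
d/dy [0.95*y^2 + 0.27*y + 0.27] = 1.9*y + 0.27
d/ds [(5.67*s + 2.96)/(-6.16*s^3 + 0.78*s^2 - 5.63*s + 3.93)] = (69.8544*s^3 + 50.2782*s^2 - 4.6176*s + 38.9479)/(37.9456*s^6 - 9.6096*s^5 + 69.97*s^4 - 57.2004*s^3 + 37.8277*s^2 - 44.2518*s + 15.4449)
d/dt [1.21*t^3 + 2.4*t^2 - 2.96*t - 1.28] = 3.63*t^2 + 4.8*t - 2.96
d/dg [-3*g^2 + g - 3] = 1 - 6*g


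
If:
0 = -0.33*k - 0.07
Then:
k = -0.21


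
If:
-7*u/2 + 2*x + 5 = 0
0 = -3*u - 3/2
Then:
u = -1/2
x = -27/8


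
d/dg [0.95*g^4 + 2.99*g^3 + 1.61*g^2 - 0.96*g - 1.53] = 3.8*g^3 + 8.97*g^2 + 3.22*g - 0.96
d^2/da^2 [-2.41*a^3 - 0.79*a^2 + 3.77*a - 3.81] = -14.46*a - 1.58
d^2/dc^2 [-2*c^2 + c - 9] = -4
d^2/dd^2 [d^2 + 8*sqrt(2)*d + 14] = 2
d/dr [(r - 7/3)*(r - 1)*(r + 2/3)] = 3*r^2 - 16*r/3 + 1/9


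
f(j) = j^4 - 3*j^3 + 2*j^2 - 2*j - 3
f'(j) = 4*j^3 - 9*j^2 + 4*j - 2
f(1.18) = -5.57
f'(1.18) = -3.24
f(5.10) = 317.39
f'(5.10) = 314.91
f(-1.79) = 34.46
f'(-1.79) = -60.94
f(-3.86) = 429.05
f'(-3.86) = -381.59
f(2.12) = -6.64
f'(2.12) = 4.14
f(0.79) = -4.42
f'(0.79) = -2.48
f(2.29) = -5.62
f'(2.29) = 8.00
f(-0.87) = 2.80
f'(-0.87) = -14.93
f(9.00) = 4515.00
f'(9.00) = 2221.00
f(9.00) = 4515.00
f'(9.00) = 2221.00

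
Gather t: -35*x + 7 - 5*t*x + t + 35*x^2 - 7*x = t*(1 - 5*x) + 35*x^2 - 42*x + 7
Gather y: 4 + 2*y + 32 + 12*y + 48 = 14*y + 84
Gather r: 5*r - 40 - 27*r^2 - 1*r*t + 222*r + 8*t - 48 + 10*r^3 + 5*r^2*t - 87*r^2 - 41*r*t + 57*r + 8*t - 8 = 10*r^3 + r^2*(5*t - 114) + r*(284 - 42*t) + 16*t - 96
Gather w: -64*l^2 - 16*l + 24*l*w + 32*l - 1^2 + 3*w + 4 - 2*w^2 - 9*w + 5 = -64*l^2 + 16*l - 2*w^2 + w*(24*l - 6) + 8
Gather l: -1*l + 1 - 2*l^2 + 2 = -2*l^2 - l + 3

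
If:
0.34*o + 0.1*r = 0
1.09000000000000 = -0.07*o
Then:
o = -15.57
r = 52.94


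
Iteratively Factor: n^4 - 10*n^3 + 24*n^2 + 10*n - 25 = (n - 5)*(n^3 - 5*n^2 - n + 5) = (n - 5)*(n + 1)*(n^2 - 6*n + 5) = (n - 5)^2*(n + 1)*(n - 1)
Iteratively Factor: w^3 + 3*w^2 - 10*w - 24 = (w - 3)*(w^2 + 6*w + 8) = (w - 3)*(w + 4)*(w + 2)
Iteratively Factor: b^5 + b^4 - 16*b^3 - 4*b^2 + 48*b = (b)*(b^4 + b^3 - 16*b^2 - 4*b + 48) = b*(b - 2)*(b^3 + 3*b^2 - 10*b - 24) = b*(b - 3)*(b - 2)*(b^2 + 6*b + 8) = b*(b - 3)*(b - 2)*(b + 4)*(b + 2)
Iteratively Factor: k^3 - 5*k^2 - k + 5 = (k - 1)*(k^2 - 4*k - 5) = (k - 1)*(k + 1)*(k - 5)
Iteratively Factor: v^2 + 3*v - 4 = (v - 1)*(v + 4)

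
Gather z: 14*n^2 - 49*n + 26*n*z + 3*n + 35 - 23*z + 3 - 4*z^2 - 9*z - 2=14*n^2 - 46*n - 4*z^2 + z*(26*n - 32) + 36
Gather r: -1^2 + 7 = 6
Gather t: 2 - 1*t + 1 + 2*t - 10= t - 7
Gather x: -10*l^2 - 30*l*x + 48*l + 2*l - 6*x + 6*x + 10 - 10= -10*l^2 - 30*l*x + 50*l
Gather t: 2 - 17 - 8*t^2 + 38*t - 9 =-8*t^2 + 38*t - 24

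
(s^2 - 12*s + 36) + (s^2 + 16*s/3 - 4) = 2*s^2 - 20*s/3 + 32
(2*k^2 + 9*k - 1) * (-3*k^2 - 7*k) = -6*k^4 - 41*k^3 - 60*k^2 + 7*k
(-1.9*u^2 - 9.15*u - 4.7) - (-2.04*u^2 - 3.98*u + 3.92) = 0.14*u^2 - 5.17*u - 8.62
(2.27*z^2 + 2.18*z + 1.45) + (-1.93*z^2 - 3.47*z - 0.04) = 0.34*z^2 - 1.29*z + 1.41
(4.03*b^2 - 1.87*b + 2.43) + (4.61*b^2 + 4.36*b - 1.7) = 8.64*b^2 + 2.49*b + 0.73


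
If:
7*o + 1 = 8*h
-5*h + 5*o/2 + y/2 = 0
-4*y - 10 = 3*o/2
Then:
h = -59/88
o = -10/11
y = -95/44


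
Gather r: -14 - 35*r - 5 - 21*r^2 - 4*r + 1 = -21*r^2 - 39*r - 18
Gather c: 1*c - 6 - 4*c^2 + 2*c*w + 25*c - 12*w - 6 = -4*c^2 + c*(2*w + 26) - 12*w - 12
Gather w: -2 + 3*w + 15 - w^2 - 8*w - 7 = -w^2 - 5*w + 6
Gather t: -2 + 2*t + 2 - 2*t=0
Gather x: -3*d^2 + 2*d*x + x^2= -3*d^2 + 2*d*x + x^2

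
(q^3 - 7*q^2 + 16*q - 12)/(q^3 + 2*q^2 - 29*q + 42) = (q - 2)/(q + 7)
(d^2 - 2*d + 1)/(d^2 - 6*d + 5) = (d - 1)/(d - 5)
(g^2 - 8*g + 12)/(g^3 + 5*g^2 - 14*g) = (g - 6)/(g*(g + 7))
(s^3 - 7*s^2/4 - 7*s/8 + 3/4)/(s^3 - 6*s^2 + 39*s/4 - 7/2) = (4*s + 3)/(2*(2*s - 7))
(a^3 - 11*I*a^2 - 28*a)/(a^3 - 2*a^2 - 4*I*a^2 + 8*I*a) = (a - 7*I)/(a - 2)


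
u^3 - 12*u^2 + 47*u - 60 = (u - 5)*(u - 4)*(u - 3)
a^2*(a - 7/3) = a^3 - 7*a^2/3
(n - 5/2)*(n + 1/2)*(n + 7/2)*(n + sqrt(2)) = n^4 + sqrt(2)*n^3 + 3*n^3/2 - 33*n^2/4 + 3*sqrt(2)*n^2/2 - 33*sqrt(2)*n/4 - 35*n/8 - 35*sqrt(2)/8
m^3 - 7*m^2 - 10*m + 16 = (m - 8)*(m - 1)*(m + 2)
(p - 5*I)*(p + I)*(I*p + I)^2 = -p^4 - 2*p^3 + 4*I*p^3 - 6*p^2 + 8*I*p^2 - 10*p + 4*I*p - 5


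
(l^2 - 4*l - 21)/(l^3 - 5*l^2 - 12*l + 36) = (l - 7)/(l^2 - 8*l + 12)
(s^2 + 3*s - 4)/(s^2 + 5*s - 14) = (s^2 + 3*s - 4)/(s^2 + 5*s - 14)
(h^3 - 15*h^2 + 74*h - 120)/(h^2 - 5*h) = h - 10 + 24/h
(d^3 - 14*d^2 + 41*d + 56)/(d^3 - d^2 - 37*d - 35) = (d - 8)/(d + 5)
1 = 1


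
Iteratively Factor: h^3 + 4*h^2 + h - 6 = (h + 3)*(h^2 + h - 2) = (h + 2)*(h + 3)*(h - 1)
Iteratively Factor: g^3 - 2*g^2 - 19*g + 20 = (g - 1)*(g^2 - g - 20) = (g - 5)*(g - 1)*(g + 4)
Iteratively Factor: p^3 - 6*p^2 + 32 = (p - 4)*(p^2 - 2*p - 8) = (p - 4)^2*(p + 2)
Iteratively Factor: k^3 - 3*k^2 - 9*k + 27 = (k - 3)*(k^2 - 9) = (k - 3)*(k + 3)*(k - 3)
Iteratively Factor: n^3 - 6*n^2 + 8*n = (n)*(n^2 - 6*n + 8) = n*(n - 4)*(n - 2)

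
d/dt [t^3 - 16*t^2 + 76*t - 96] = 3*t^2 - 32*t + 76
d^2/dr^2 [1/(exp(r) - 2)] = (exp(r) + 2)*exp(r)/(exp(r) - 2)^3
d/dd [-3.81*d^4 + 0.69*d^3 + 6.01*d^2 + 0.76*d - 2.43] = -15.24*d^3 + 2.07*d^2 + 12.02*d + 0.76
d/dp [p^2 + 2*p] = 2*p + 2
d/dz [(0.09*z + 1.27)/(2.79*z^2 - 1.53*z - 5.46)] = (-0.2511*z^2 - 7.0866*z + 1.4517)/(7.7841*z^4 - 8.5374*z^3 - 28.1259*z^2 + 16.7076*z + 29.8116)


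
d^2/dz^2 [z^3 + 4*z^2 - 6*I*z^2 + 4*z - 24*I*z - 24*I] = 6*z + 8 - 12*I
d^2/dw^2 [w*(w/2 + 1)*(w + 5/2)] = 3*w + 9/2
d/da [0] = 0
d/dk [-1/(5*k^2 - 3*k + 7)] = (10*k - 3)/(5*k^2 - 3*k + 7)^2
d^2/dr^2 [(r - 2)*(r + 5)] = 2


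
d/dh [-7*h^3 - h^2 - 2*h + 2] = -21*h^2 - 2*h - 2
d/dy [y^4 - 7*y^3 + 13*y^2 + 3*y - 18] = 4*y^3 - 21*y^2 + 26*y + 3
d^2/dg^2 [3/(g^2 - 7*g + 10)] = 6*(-g^2 + 7*g + (2*g - 7)^2 - 10)/(g^2 - 7*g + 10)^3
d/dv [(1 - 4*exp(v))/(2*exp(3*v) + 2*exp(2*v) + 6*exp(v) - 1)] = 2*(8*exp(3*v) + exp(2*v) - 2*exp(v) - 1)*exp(v)/(4*exp(6*v) + 8*exp(5*v) + 28*exp(4*v) + 20*exp(3*v) + 32*exp(2*v) - 12*exp(v) + 1)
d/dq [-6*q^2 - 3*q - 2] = -12*q - 3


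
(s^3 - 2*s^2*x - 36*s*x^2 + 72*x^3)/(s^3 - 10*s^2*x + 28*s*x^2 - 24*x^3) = (-s - 6*x)/(-s + 2*x)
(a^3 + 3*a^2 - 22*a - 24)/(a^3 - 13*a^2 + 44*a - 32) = (a^2 + 7*a + 6)/(a^2 - 9*a + 8)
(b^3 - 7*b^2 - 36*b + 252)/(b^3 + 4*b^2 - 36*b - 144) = (b - 7)/(b + 4)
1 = 1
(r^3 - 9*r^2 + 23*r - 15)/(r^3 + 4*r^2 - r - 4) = (r^2 - 8*r + 15)/(r^2 + 5*r + 4)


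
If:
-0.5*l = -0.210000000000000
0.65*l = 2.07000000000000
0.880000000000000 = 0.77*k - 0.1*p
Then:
No Solution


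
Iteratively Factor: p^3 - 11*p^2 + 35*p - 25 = (p - 5)*(p^2 - 6*p + 5) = (p - 5)*(p - 1)*(p - 5)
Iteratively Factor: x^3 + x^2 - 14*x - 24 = (x + 2)*(x^2 - x - 12) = (x - 4)*(x + 2)*(x + 3)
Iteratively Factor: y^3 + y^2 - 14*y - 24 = (y - 4)*(y^2 + 5*y + 6) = (y - 4)*(y + 2)*(y + 3)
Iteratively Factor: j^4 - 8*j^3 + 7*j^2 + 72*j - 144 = (j - 3)*(j^3 - 5*j^2 - 8*j + 48) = (j - 3)*(j + 3)*(j^2 - 8*j + 16) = (j - 4)*(j - 3)*(j + 3)*(j - 4)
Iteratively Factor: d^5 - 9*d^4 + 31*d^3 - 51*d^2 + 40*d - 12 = (d - 3)*(d^4 - 6*d^3 + 13*d^2 - 12*d + 4) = (d - 3)*(d - 2)*(d^3 - 4*d^2 + 5*d - 2) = (d - 3)*(d - 2)*(d - 1)*(d^2 - 3*d + 2) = (d - 3)*(d - 2)^2*(d - 1)*(d - 1)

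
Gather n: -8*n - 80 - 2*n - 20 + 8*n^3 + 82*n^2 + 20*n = 8*n^3 + 82*n^2 + 10*n - 100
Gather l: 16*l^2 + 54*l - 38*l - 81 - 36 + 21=16*l^2 + 16*l - 96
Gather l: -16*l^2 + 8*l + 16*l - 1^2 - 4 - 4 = -16*l^2 + 24*l - 9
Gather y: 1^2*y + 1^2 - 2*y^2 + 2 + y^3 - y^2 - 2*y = y^3 - 3*y^2 - y + 3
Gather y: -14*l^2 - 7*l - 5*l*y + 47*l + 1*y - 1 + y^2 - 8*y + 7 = -14*l^2 + 40*l + y^2 + y*(-5*l - 7) + 6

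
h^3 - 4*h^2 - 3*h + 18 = (h - 3)^2*(h + 2)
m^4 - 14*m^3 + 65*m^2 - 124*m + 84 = (m - 7)*(m - 3)*(m - 2)^2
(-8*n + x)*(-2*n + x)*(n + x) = 16*n^3 + 6*n^2*x - 9*n*x^2 + x^3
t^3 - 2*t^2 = t^2*(t - 2)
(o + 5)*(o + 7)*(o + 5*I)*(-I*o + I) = -I*o^4 + 5*o^3 - 11*I*o^3 + 55*o^2 - 23*I*o^2 + 115*o + 35*I*o - 175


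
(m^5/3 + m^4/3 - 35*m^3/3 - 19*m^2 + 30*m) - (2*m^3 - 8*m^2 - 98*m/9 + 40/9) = m^5/3 + m^4/3 - 41*m^3/3 - 11*m^2 + 368*m/9 - 40/9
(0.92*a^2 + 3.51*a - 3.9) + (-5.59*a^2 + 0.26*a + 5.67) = -4.67*a^2 + 3.77*a + 1.77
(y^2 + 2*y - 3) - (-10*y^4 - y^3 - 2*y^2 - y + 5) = 10*y^4 + y^3 + 3*y^2 + 3*y - 8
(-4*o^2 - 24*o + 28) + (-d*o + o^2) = -d*o - 3*o^2 - 24*o + 28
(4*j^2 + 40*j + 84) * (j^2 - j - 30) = 4*j^4 + 36*j^3 - 76*j^2 - 1284*j - 2520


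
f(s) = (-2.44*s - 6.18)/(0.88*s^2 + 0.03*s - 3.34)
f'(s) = (-2.44*s - 6.18)*(-1.76*s - 0.03)/(0.88*s^2 + 0.03*s - 3.34)^2 - 2.44/(0.88*s^2 + 0.03*s - 3.34) = (2.1472*s^2 + 10.8768*s + 8.335)/(0.7744*s^4 + 0.0528*s^3 - 5.8775*s^2 - 0.2004*s + 11.1556)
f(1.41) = 6.21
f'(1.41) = 11.66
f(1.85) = 39.22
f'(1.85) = 481.49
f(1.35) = 5.59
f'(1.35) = 9.37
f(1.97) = -81.81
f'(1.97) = 2112.38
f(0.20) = 2.02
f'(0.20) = 0.97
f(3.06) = -2.73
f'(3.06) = 2.48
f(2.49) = -5.59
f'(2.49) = 10.15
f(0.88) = 3.16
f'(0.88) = 2.82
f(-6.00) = 0.30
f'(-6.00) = 0.03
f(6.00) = -0.73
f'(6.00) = 0.19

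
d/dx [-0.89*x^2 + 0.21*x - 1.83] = 0.21 - 1.78*x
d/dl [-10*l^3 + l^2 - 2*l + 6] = -30*l^2 + 2*l - 2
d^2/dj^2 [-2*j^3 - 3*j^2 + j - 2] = -12*j - 6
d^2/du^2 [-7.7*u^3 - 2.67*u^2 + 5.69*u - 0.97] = -46.2*u - 5.34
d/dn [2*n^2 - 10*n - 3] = 4*n - 10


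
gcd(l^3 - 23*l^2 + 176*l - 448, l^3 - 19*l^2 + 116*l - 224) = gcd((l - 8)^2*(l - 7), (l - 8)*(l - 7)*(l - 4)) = l^2 - 15*l + 56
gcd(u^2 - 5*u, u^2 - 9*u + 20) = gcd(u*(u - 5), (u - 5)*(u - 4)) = u - 5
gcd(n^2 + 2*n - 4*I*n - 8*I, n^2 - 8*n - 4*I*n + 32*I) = n - 4*I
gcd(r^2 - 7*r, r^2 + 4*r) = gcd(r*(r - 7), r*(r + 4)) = r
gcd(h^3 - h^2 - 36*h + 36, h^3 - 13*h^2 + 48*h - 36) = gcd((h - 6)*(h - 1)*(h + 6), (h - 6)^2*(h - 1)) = h^2 - 7*h + 6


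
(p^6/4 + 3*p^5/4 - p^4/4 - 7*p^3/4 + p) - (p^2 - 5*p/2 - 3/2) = p^6/4 + 3*p^5/4 - p^4/4 - 7*p^3/4 - p^2 + 7*p/2 + 3/2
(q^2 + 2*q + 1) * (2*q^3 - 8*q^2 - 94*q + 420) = 2*q^5 - 4*q^4 - 108*q^3 + 224*q^2 + 746*q + 420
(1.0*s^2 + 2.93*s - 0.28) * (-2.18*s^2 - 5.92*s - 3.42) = -2.18*s^4 - 12.3074*s^3 - 20.1552*s^2 - 8.363*s + 0.9576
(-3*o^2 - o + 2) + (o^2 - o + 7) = -2*o^2 - 2*o + 9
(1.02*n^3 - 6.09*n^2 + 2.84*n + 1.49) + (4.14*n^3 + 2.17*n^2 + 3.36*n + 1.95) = 5.16*n^3 - 3.92*n^2 + 6.2*n + 3.44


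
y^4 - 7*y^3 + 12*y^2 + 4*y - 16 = (y - 4)*(y - 2)^2*(y + 1)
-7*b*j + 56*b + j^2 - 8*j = (-7*b + j)*(j - 8)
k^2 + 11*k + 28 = (k + 4)*(k + 7)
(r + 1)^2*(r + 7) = r^3 + 9*r^2 + 15*r + 7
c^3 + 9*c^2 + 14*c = c*(c + 2)*(c + 7)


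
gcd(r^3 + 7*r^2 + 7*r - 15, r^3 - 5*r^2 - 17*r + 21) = r^2 + 2*r - 3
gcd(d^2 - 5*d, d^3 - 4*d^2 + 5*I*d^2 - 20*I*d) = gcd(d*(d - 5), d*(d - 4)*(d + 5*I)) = d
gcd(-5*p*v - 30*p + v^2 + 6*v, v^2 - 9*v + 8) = 1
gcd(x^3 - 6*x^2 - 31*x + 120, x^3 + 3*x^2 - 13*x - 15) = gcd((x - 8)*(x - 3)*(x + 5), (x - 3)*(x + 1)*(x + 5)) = x^2 + 2*x - 15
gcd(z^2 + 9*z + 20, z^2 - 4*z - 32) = z + 4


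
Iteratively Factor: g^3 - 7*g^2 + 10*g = (g)*(g^2 - 7*g + 10) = g*(g - 5)*(g - 2)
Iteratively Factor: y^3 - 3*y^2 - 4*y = (y + 1)*(y^2 - 4*y) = (y - 4)*(y + 1)*(y)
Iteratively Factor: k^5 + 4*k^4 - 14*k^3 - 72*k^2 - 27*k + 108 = (k + 3)*(k^4 + k^3 - 17*k^2 - 21*k + 36) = (k + 3)^2*(k^3 - 2*k^2 - 11*k + 12) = (k - 1)*(k + 3)^2*(k^2 - k - 12) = (k - 1)*(k + 3)^3*(k - 4)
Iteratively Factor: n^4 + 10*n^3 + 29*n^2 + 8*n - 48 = (n + 4)*(n^3 + 6*n^2 + 5*n - 12) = (n + 4)^2*(n^2 + 2*n - 3) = (n + 3)*(n + 4)^2*(n - 1)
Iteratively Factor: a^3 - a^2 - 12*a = (a - 4)*(a^2 + 3*a) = (a - 4)*(a + 3)*(a)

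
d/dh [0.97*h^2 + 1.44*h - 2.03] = 1.94*h + 1.44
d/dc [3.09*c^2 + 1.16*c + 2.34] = 6.18*c + 1.16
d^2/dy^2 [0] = 0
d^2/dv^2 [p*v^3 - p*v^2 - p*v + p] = 2*p*(3*v - 1)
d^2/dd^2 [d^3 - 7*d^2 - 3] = 6*d - 14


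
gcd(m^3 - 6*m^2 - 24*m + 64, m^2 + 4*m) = m + 4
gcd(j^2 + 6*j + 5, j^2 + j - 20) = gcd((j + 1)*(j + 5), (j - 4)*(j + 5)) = j + 5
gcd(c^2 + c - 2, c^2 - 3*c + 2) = c - 1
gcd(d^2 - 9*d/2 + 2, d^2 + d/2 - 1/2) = d - 1/2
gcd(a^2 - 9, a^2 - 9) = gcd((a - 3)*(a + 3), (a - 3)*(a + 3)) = a^2 - 9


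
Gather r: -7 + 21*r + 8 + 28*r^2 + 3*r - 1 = 28*r^2 + 24*r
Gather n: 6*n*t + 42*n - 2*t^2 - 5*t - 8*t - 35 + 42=n*(6*t + 42) - 2*t^2 - 13*t + 7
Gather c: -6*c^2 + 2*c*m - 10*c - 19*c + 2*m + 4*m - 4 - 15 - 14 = -6*c^2 + c*(2*m - 29) + 6*m - 33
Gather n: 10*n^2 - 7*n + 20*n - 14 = 10*n^2 + 13*n - 14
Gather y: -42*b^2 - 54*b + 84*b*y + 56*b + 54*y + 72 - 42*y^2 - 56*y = -42*b^2 + 2*b - 42*y^2 + y*(84*b - 2) + 72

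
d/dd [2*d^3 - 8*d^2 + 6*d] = 6*d^2 - 16*d + 6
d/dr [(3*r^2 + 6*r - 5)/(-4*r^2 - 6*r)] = (3*r^2 - 20*r - 15)/(2*r^2*(4*r^2 + 12*r + 9))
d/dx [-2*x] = -2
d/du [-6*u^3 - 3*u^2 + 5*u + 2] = -18*u^2 - 6*u + 5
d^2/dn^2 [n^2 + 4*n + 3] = 2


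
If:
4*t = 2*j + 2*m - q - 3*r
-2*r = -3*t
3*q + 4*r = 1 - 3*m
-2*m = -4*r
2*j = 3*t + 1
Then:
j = 7/22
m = -4/11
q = 31/33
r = -2/11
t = -4/33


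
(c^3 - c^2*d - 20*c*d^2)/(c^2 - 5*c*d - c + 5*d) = c*(c + 4*d)/(c - 1)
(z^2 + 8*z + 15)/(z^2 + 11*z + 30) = (z + 3)/(z + 6)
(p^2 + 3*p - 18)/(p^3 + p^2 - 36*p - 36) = (p - 3)/(p^2 - 5*p - 6)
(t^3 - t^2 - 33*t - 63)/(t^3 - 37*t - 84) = (t + 3)/(t + 4)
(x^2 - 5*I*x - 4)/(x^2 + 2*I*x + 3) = (x - 4*I)/(x + 3*I)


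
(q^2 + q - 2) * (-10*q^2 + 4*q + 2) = -10*q^4 - 6*q^3 + 26*q^2 - 6*q - 4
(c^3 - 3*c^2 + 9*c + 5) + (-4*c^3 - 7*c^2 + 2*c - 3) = -3*c^3 - 10*c^2 + 11*c + 2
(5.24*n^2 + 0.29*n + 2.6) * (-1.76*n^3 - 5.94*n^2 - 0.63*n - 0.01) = -9.2224*n^5 - 31.636*n^4 - 9.5998*n^3 - 15.6791*n^2 - 1.6409*n - 0.026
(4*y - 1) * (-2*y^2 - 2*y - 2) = -8*y^3 - 6*y^2 - 6*y + 2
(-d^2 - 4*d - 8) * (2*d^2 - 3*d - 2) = -2*d^4 - 5*d^3 - 2*d^2 + 32*d + 16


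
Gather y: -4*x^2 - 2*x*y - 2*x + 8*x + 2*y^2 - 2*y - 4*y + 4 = -4*x^2 + 6*x + 2*y^2 + y*(-2*x - 6) + 4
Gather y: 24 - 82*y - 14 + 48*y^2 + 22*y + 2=48*y^2 - 60*y + 12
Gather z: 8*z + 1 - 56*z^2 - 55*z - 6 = -56*z^2 - 47*z - 5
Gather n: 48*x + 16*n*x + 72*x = 16*n*x + 120*x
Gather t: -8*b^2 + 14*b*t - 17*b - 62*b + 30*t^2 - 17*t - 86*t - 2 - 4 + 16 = -8*b^2 - 79*b + 30*t^2 + t*(14*b - 103) + 10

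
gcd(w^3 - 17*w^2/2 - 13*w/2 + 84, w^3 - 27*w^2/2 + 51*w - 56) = w^2 - 23*w/2 + 28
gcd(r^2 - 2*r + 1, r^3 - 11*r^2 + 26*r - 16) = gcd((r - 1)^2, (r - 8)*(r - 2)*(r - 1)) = r - 1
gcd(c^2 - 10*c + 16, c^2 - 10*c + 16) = c^2 - 10*c + 16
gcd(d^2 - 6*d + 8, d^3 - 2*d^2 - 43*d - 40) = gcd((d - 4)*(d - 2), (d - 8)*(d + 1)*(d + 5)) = 1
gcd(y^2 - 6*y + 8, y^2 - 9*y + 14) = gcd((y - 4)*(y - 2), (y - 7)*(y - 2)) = y - 2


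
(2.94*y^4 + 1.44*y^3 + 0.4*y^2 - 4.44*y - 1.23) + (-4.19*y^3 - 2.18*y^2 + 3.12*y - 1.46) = 2.94*y^4 - 2.75*y^3 - 1.78*y^2 - 1.32*y - 2.69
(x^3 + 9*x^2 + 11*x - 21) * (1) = x^3 + 9*x^2 + 11*x - 21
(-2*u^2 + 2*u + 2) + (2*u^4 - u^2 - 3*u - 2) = 2*u^4 - 3*u^2 - u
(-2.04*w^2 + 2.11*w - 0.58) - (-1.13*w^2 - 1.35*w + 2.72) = -0.91*w^2 + 3.46*w - 3.3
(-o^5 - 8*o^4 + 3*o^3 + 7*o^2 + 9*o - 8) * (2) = -2*o^5 - 16*o^4 + 6*o^3 + 14*o^2 + 18*o - 16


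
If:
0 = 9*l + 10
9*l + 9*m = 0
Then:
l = -10/9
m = 10/9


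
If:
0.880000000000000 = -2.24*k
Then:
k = -0.39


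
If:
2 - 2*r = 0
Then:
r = 1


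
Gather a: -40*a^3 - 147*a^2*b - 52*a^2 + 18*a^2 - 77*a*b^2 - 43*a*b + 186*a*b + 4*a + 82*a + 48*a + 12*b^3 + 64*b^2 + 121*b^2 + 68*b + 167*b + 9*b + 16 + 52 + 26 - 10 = -40*a^3 + a^2*(-147*b - 34) + a*(-77*b^2 + 143*b + 134) + 12*b^3 + 185*b^2 + 244*b + 84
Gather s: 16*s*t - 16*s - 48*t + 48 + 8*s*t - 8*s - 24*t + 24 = s*(24*t - 24) - 72*t + 72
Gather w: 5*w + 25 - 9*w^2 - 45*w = -9*w^2 - 40*w + 25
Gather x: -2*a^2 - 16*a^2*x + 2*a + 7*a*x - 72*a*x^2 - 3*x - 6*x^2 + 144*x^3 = -2*a^2 + 2*a + 144*x^3 + x^2*(-72*a - 6) + x*(-16*a^2 + 7*a - 3)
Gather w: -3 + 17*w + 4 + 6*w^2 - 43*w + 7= 6*w^2 - 26*w + 8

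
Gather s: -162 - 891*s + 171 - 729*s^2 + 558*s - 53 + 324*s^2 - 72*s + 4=-405*s^2 - 405*s - 40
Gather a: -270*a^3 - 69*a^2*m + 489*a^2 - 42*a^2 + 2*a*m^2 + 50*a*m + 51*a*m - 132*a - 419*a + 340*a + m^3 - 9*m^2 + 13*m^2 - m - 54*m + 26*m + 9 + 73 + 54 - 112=-270*a^3 + a^2*(447 - 69*m) + a*(2*m^2 + 101*m - 211) + m^3 + 4*m^2 - 29*m + 24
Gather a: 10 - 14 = -4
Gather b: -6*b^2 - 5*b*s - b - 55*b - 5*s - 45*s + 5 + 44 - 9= -6*b^2 + b*(-5*s - 56) - 50*s + 40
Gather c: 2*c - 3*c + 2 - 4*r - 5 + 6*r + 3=-c + 2*r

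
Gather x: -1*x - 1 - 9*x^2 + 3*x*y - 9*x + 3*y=-9*x^2 + x*(3*y - 10) + 3*y - 1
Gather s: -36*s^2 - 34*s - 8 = -36*s^2 - 34*s - 8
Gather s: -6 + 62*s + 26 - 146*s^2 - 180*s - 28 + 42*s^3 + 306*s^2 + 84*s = 42*s^3 + 160*s^2 - 34*s - 8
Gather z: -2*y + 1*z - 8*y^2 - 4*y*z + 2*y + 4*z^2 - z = -8*y^2 - 4*y*z + 4*z^2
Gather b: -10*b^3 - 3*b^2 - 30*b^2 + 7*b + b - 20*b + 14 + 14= -10*b^3 - 33*b^2 - 12*b + 28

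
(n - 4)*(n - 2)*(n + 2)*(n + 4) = n^4 - 20*n^2 + 64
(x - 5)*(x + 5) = x^2 - 25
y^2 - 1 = (y - 1)*(y + 1)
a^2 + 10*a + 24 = (a + 4)*(a + 6)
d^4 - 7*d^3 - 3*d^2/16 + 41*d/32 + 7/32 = (d - 7)*(d - 1/2)*(d + 1/4)^2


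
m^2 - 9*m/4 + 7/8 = (m - 7/4)*(m - 1/2)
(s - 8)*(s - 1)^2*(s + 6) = s^4 - 4*s^3 - 43*s^2 + 94*s - 48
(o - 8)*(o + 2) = o^2 - 6*o - 16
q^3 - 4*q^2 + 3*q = q*(q - 3)*(q - 1)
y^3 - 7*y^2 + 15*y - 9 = (y - 3)^2*(y - 1)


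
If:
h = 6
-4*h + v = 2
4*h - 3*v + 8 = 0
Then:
No Solution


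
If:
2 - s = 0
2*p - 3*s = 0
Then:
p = 3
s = 2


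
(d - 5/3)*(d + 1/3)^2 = d^3 - d^2 - d - 5/27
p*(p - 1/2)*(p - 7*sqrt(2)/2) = p^3 - 7*sqrt(2)*p^2/2 - p^2/2 + 7*sqrt(2)*p/4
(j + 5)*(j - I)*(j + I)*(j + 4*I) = j^4 + 5*j^3 + 4*I*j^3 + j^2 + 20*I*j^2 + 5*j + 4*I*j + 20*I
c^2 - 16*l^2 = (c - 4*l)*(c + 4*l)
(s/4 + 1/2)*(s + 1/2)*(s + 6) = s^3/4 + 17*s^2/8 + 4*s + 3/2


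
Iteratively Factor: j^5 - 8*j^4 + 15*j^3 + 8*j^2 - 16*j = (j + 1)*(j^4 - 9*j^3 + 24*j^2 - 16*j) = (j - 4)*(j + 1)*(j^3 - 5*j^2 + 4*j) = (j - 4)^2*(j + 1)*(j^2 - j) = j*(j - 4)^2*(j + 1)*(j - 1)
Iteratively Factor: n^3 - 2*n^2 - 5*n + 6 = (n + 2)*(n^2 - 4*n + 3) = (n - 1)*(n + 2)*(n - 3)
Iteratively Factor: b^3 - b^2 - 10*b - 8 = (b - 4)*(b^2 + 3*b + 2) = (b - 4)*(b + 2)*(b + 1)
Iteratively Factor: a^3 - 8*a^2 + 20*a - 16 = (a - 4)*(a^2 - 4*a + 4) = (a - 4)*(a - 2)*(a - 2)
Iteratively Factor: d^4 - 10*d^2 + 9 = (d - 1)*(d^3 + d^2 - 9*d - 9) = (d - 1)*(d + 1)*(d^2 - 9) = (d - 3)*(d - 1)*(d + 1)*(d + 3)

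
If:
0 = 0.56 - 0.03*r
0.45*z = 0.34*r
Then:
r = 18.67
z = 14.10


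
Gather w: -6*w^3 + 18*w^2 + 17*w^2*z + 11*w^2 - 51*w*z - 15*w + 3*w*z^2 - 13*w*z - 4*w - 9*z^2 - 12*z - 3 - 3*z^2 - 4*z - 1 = -6*w^3 + w^2*(17*z + 29) + w*(3*z^2 - 64*z - 19) - 12*z^2 - 16*z - 4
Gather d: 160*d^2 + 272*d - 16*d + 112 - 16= 160*d^2 + 256*d + 96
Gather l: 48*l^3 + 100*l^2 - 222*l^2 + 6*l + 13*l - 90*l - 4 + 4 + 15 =48*l^3 - 122*l^2 - 71*l + 15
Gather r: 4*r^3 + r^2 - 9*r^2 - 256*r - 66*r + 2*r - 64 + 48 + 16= 4*r^3 - 8*r^2 - 320*r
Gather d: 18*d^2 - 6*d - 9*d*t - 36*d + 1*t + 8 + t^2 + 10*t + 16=18*d^2 + d*(-9*t - 42) + t^2 + 11*t + 24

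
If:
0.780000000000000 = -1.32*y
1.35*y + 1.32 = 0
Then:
No Solution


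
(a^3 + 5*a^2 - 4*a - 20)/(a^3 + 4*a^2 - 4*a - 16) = (a + 5)/(a + 4)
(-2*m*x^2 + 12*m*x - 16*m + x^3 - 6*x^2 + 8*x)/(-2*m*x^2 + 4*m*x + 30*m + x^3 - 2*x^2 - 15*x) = (x^2 - 6*x + 8)/(x^2 - 2*x - 15)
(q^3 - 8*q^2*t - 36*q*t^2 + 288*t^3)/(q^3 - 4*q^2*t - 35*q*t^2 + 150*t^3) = (q^2 - 14*q*t + 48*t^2)/(q^2 - 10*q*t + 25*t^2)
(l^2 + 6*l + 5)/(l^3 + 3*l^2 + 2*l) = (l + 5)/(l*(l + 2))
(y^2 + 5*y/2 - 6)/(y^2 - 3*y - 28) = (y - 3/2)/(y - 7)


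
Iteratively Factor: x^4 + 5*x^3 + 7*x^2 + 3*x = (x + 1)*(x^3 + 4*x^2 + 3*x) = (x + 1)^2*(x^2 + 3*x) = (x + 1)^2*(x + 3)*(x)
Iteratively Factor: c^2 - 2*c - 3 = (c + 1)*(c - 3)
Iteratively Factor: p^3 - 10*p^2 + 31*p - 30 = (p - 3)*(p^2 - 7*p + 10) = (p - 5)*(p - 3)*(p - 2)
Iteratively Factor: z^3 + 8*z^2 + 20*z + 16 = (z + 2)*(z^2 + 6*z + 8) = (z + 2)*(z + 4)*(z + 2)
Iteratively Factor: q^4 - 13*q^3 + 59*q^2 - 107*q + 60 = (q - 4)*(q^3 - 9*q^2 + 23*q - 15) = (q - 4)*(q - 3)*(q^2 - 6*q + 5) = (q - 4)*(q - 3)*(q - 1)*(q - 5)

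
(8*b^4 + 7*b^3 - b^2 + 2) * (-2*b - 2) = -16*b^5 - 30*b^4 - 12*b^3 + 2*b^2 - 4*b - 4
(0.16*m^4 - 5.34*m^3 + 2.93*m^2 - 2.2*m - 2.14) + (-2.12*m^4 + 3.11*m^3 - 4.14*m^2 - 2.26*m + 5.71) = -1.96*m^4 - 2.23*m^3 - 1.21*m^2 - 4.46*m + 3.57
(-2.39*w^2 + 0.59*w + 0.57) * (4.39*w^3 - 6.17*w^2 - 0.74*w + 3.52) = -10.4921*w^5 + 17.3364*w^4 + 0.6306*w^3 - 12.3663*w^2 + 1.655*w + 2.0064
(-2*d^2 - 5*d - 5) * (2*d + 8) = -4*d^3 - 26*d^2 - 50*d - 40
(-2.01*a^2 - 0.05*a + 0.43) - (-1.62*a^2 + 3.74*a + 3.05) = -0.39*a^2 - 3.79*a - 2.62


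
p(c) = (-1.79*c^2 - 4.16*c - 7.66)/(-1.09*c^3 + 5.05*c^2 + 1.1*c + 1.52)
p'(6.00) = -2.06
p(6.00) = 2.13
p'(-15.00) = -0.00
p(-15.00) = -0.07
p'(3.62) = -1.46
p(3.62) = -2.31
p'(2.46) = -0.19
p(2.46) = -1.55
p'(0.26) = 4.47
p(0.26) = -4.16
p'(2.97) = -0.53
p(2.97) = -1.72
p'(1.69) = 0.30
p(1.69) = -1.58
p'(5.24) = -21.63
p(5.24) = 7.22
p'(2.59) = -0.26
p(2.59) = -1.58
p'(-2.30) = -0.09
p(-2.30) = -0.19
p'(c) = (-3.58*c - 4.16)/(-1.09*c^3 + 5.05*c^2 + 1.1*c + 1.52) + (-1.79*c^2 - 4.16*c - 7.66)*(3.27*c^2 - 10.1*c - 1.1)/(-1.09*c^3 + 5.05*c^2 + 1.1*c + 1.52)^2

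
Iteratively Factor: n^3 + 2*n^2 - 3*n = (n + 3)*(n^2 - n) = n*(n + 3)*(n - 1)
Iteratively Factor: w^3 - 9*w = (w)*(w^2 - 9) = w*(w + 3)*(w - 3)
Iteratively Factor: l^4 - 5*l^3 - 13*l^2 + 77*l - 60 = (l + 4)*(l^3 - 9*l^2 + 23*l - 15) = (l - 5)*(l + 4)*(l^2 - 4*l + 3) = (l - 5)*(l - 1)*(l + 4)*(l - 3)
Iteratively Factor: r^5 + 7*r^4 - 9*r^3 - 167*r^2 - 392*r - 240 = (r + 4)*(r^4 + 3*r^3 - 21*r^2 - 83*r - 60) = (r - 5)*(r + 4)*(r^3 + 8*r^2 + 19*r + 12) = (r - 5)*(r + 1)*(r + 4)*(r^2 + 7*r + 12) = (r - 5)*(r + 1)*(r + 3)*(r + 4)*(r + 4)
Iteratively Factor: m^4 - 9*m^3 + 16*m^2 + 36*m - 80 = (m - 2)*(m^3 - 7*m^2 + 2*m + 40) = (m - 4)*(m - 2)*(m^2 - 3*m - 10) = (m - 4)*(m - 2)*(m + 2)*(m - 5)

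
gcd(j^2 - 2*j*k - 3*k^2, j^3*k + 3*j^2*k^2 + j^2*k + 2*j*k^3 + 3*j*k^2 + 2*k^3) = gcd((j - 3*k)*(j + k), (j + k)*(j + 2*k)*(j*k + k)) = j + k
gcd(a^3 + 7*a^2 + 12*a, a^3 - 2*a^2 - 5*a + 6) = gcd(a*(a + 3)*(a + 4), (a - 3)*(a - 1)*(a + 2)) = 1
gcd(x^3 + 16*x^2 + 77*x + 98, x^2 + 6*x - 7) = x + 7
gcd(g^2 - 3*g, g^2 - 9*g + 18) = g - 3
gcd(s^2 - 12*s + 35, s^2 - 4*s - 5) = s - 5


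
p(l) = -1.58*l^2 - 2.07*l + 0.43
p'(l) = -3.16*l - 2.07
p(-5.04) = -29.27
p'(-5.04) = 13.86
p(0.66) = -1.62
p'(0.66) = -4.16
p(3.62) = -27.77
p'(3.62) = -13.51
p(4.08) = -34.32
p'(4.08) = -14.96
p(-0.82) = 1.07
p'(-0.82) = 0.52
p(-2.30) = -3.17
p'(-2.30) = 5.20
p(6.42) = -77.98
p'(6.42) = -22.36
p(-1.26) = 0.53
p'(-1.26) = 1.91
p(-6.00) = -44.03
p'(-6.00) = 16.89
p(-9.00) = -108.92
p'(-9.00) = 26.37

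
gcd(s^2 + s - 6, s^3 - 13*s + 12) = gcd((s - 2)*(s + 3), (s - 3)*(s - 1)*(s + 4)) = 1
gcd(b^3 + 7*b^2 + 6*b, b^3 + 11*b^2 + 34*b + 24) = b^2 + 7*b + 6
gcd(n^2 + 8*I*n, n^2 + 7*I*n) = n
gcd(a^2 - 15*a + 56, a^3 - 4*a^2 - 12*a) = 1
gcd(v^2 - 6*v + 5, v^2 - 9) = 1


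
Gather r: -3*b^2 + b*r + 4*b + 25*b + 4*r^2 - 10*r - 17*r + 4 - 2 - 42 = -3*b^2 + 29*b + 4*r^2 + r*(b - 27) - 40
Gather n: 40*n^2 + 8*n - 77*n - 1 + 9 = 40*n^2 - 69*n + 8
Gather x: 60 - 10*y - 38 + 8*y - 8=14 - 2*y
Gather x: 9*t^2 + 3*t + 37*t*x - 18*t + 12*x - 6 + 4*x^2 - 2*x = 9*t^2 - 15*t + 4*x^2 + x*(37*t + 10) - 6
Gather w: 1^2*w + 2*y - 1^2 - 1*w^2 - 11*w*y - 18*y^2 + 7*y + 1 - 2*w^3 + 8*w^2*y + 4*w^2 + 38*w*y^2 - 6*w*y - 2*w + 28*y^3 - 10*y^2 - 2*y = -2*w^3 + w^2*(8*y + 3) + w*(38*y^2 - 17*y - 1) + 28*y^3 - 28*y^2 + 7*y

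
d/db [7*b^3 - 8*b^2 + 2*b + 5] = 21*b^2 - 16*b + 2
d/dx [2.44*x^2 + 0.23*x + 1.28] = 4.88*x + 0.23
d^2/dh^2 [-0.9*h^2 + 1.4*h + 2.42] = -1.80000000000000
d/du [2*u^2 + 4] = 4*u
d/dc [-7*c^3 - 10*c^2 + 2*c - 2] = -21*c^2 - 20*c + 2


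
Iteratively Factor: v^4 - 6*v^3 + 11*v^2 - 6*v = (v)*(v^3 - 6*v^2 + 11*v - 6) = v*(v - 1)*(v^2 - 5*v + 6) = v*(v - 3)*(v - 1)*(v - 2)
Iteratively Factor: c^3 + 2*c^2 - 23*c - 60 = (c + 4)*(c^2 - 2*c - 15) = (c - 5)*(c + 4)*(c + 3)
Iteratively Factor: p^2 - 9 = (p - 3)*(p + 3)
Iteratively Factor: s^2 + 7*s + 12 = (s + 3)*(s + 4)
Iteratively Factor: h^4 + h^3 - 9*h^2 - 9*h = (h - 3)*(h^3 + 4*h^2 + 3*h) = (h - 3)*(h + 3)*(h^2 + h) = h*(h - 3)*(h + 3)*(h + 1)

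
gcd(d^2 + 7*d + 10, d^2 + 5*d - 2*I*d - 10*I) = d + 5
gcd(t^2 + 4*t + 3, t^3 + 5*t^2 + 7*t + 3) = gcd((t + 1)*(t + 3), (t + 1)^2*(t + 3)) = t^2 + 4*t + 3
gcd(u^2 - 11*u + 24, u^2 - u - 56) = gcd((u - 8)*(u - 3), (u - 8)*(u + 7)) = u - 8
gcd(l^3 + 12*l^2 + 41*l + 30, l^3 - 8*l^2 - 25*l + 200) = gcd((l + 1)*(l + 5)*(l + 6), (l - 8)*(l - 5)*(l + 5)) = l + 5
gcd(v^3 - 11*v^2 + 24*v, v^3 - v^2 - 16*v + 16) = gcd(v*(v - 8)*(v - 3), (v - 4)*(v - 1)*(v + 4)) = 1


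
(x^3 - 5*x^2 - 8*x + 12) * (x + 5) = x^4 - 33*x^2 - 28*x + 60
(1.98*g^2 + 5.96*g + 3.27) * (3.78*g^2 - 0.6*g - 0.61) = 7.4844*g^4 + 21.3408*g^3 + 7.5768*g^2 - 5.5976*g - 1.9947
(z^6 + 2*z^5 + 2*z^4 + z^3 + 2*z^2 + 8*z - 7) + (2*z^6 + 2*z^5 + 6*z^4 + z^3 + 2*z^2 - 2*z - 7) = 3*z^6 + 4*z^5 + 8*z^4 + 2*z^3 + 4*z^2 + 6*z - 14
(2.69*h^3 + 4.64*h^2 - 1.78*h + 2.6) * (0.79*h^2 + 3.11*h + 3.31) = 2.1251*h^5 + 12.0315*h^4 + 21.9281*h^3 + 11.8766*h^2 + 2.1942*h + 8.606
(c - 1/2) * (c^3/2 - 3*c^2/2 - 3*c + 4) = c^4/2 - 7*c^3/4 - 9*c^2/4 + 11*c/2 - 2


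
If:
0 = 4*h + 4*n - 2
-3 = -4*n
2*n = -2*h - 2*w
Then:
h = -1/4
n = 3/4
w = -1/2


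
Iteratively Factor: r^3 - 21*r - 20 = (r - 5)*(r^2 + 5*r + 4) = (r - 5)*(r + 4)*(r + 1)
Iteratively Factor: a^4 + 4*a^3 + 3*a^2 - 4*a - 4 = (a + 2)*(a^3 + 2*a^2 - a - 2) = (a - 1)*(a + 2)*(a^2 + 3*a + 2) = (a - 1)*(a + 1)*(a + 2)*(a + 2)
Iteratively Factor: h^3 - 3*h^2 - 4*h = (h)*(h^2 - 3*h - 4) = h*(h - 4)*(h + 1)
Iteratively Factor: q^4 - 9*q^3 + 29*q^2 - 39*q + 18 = (q - 2)*(q^3 - 7*q^2 + 15*q - 9) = (q - 2)*(q - 1)*(q^2 - 6*q + 9) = (q - 3)*(q - 2)*(q - 1)*(q - 3)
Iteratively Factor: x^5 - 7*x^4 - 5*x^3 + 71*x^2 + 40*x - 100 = (x + 2)*(x^4 - 9*x^3 + 13*x^2 + 45*x - 50) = (x - 1)*(x + 2)*(x^3 - 8*x^2 + 5*x + 50) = (x - 1)*(x + 2)^2*(x^2 - 10*x + 25) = (x - 5)*(x - 1)*(x + 2)^2*(x - 5)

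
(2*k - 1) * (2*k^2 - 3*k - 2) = 4*k^3 - 8*k^2 - k + 2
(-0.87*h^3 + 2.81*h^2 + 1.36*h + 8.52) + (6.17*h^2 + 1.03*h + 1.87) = -0.87*h^3 + 8.98*h^2 + 2.39*h + 10.39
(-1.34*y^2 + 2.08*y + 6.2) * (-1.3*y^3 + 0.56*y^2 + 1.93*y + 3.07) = 1.742*y^5 - 3.4544*y^4 - 9.4814*y^3 + 3.3726*y^2 + 18.3516*y + 19.034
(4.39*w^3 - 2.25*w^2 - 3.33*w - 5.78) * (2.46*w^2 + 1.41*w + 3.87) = 10.7994*w^5 + 0.654899999999999*w^4 + 5.625*w^3 - 27.6216*w^2 - 21.0369*w - 22.3686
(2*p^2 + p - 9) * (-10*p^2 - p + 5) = -20*p^4 - 12*p^3 + 99*p^2 + 14*p - 45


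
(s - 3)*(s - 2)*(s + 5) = s^3 - 19*s + 30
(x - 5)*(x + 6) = x^2 + x - 30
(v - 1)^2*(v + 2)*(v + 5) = v^4 + 5*v^3 - 3*v^2 - 13*v + 10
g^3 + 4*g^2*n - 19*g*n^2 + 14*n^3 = (g - 2*n)*(g - n)*(g + 7*n)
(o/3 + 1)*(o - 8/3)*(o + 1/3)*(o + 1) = o^4/3 + 5*o^3/9 - 65*o^2/27 - 95*o/27 - 8/9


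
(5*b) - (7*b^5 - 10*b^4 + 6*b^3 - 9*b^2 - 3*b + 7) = -7*b^5 + 10*b^4 - 6*b^3 + 9*b^2 + 8*b - 7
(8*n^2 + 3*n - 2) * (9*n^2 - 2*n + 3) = 72*n^4 + 11*n^3 + 13*n - 6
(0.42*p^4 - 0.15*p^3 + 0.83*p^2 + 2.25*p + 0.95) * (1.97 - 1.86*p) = -0.7812*p^5 + 1.1064*p^4 - 1.8393*p^3 - 2.5499*p^2 + 2.6655*p + 1.8715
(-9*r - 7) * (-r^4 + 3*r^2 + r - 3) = 9*r^5 + 7*r^4 - 27*r^3 - 30*r^2 + 20*r + 21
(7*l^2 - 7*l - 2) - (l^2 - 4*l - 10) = 6*l^2 - 3*l + 8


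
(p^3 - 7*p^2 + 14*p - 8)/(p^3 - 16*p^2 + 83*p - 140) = (p^2 - 3*p + 2)/(p^2 - 12*p + 35)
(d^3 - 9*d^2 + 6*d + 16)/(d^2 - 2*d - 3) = (d^2 - 10*d + 16)/(d - 3)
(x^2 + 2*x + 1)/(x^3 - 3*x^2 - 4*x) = (x + 1)/(x*(x - 4))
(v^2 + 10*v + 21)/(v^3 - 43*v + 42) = (v + 3)/(v^2 - 7*v + 6)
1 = 1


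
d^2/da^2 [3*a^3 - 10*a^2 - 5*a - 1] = 18*a - 20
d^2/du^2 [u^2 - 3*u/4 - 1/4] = 2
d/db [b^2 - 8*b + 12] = 2*b - 8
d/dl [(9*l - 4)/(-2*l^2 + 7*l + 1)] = (18*l^2 - 16*l + 37)/(4*l^4 - 28*l^3 + 45*l^2 + 14*l + 1)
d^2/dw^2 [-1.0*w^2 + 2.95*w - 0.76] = -2.00000000000000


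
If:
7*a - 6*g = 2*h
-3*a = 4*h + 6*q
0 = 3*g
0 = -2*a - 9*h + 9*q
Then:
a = 0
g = 0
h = 0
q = 0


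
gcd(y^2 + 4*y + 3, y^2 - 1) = y + 1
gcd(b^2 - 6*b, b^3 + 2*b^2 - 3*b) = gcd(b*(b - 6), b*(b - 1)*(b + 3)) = b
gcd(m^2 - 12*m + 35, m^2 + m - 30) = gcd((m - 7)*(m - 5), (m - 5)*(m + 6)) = m - 5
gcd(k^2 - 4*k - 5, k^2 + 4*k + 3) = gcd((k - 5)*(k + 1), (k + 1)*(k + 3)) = k + 1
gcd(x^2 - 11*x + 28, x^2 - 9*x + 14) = x - 7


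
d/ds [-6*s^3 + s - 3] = 1 - 18*s^2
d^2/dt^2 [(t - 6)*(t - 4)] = 2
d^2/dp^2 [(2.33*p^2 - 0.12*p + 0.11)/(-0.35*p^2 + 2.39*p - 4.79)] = (-4.44089209850063e-16*p^4 - 3.86869*p^3 + 23.35662*p^2 - 0.654990000000008*p - 105.059794)/(0.042875*p^6 - 0.878325*p^5 + 7.75803*p^4 - 37.692929*p^3 + 106.174182*p^2 - 164.509197*p + 109.902239)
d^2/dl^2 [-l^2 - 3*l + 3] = -2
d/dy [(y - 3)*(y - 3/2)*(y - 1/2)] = 3*y^2 - 10*y + 27/4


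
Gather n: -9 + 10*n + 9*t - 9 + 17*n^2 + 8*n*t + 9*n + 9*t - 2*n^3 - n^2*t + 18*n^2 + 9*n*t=-2*n^3 + n^2*(35 - t) + n*(17*t + 19) + 18*t - 18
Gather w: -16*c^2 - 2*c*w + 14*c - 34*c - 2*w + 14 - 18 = -16*c^2 - 20*c + w*(-2*c - 2) - 4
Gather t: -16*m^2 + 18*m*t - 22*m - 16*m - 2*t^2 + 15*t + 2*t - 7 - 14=-16*m^2 - 38*m - 2*t^2 + t*(18*m + 17) - 21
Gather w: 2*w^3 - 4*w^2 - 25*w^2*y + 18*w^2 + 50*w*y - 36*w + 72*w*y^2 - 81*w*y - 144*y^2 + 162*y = 2*w^3 + w^2*(14 - 25*y) + w*(72*y^2 - 31*y - 36) - 144*y^2 + 162*y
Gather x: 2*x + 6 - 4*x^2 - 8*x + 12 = -4*x^2 - 6*x + 18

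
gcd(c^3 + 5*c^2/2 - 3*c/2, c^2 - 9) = c + 3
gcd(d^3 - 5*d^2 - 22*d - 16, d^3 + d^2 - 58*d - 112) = d^2 - 6*d - 16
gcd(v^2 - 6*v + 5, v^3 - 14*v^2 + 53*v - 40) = v^2 - 6*v + 5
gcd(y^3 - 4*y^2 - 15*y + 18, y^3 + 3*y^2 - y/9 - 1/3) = y + 3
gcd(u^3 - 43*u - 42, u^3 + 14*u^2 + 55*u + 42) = u^2 + 7*u + 6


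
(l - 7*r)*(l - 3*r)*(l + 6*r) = l^3 - 4*l^2*r - 39*l*r^2 + 126*r^3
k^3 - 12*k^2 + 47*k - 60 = (k - 5)*(k - 4)*(k - 3)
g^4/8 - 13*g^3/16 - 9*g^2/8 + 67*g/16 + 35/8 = (g/4 + 1/4)*(g/2 + 1)*(g - 7)*(g - 5/2)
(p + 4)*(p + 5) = p^2 + 9*p + 20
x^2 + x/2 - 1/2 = (x - 1/2)*(x + 1)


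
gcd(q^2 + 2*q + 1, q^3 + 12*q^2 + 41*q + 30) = q + 1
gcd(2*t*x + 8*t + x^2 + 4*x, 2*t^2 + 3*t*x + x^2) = 2*t + x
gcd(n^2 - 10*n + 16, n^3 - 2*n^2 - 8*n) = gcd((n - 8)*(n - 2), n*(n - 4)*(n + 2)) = 1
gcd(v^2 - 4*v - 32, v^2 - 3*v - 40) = v - 8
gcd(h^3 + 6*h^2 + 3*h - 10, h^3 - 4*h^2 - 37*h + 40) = h^2 + 4*h - 5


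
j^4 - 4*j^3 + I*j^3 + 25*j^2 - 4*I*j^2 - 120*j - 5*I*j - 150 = (j - 5)*(j + 1)*(j - 5*I)*(j + 6*I)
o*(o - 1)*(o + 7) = o^3 + 6*o^2 - 7*o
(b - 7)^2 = b^2 - 14*b + 49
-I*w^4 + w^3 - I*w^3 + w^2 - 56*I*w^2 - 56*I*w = w*(w - 7*I)*(w + 8*I)*(-I*w - I)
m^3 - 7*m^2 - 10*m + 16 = (m - 8)*(m - 1)*(m + 2)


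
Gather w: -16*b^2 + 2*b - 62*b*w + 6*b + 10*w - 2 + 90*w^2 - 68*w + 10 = -16*b^2 + 8*b + 90*w^2 + w*(-62*b - 58) + 8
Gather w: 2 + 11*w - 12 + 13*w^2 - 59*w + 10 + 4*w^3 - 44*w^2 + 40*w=4*w^3 - 31*w^2 - 8*w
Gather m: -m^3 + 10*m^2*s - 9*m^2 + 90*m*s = -m^3 + m^2*(10*s - 9) + 90*m*s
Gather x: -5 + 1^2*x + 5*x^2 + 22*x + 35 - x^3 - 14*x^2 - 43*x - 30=-x^3 - 9*x^2 - 20*x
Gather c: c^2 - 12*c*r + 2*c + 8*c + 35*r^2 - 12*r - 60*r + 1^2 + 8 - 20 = c^2 + c*(10 - 12*r) + 35*r^2 - 72*r - 11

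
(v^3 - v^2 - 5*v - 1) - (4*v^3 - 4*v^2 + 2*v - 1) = -3*v^3 + 3*v^2 - 7*v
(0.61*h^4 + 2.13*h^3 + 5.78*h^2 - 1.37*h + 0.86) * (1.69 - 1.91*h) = -1.1651*h^5 - 3.0374*h^4 - 7.4401*h^3 + 12.3849*h^2 - 3.9579*h + 1.4534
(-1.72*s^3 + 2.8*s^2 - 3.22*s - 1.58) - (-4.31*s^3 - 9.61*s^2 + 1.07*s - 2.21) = 2.59*s^3 + 12.41*s^2 - 4.29*s + 0.63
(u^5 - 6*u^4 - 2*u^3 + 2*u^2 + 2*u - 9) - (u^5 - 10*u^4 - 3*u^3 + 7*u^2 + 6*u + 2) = 4*u^4 + u^3 - 5*u^2 - 4*u - 11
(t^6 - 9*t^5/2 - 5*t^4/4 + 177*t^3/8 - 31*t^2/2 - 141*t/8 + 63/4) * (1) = t^6 - 9*t^5/2 - 5*t^4/4 + 177*t^3/8 - 31*t^2/2 - 141*t/8 + 63/4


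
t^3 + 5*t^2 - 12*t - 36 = (t - 3)*(t + 2)*(t + 6)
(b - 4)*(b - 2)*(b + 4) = b^3 - 2*b^2 - 16*b + 32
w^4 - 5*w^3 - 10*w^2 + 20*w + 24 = (w - 6)*(w - 2)*(w + 1)*(w + 2)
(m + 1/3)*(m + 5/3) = m^2 + 2*m + 5/9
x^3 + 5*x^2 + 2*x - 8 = (x - 1)*(x + 2)*(x + 4)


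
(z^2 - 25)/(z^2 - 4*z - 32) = (25 - z^2)/(-z^2 + 4*z + 32)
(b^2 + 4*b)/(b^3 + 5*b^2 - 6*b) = (b + 4)/(b^2 + 5*b - 6)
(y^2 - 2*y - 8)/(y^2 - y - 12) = (y + 2)/(y + 3)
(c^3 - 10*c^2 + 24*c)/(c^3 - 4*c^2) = (c - 6)/c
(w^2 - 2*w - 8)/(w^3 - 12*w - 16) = 1/(w + 2)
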